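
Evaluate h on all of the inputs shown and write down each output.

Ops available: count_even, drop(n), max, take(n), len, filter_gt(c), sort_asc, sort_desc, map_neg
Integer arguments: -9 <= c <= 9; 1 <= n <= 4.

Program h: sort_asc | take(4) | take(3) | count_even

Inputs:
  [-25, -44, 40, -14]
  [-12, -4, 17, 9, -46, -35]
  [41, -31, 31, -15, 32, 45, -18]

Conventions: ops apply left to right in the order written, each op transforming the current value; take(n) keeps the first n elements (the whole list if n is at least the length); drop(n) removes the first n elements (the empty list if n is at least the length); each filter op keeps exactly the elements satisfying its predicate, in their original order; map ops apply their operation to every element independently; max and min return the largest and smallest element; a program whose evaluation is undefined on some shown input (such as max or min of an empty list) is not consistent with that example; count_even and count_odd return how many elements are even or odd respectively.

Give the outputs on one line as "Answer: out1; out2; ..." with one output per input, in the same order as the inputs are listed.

2; 2; 1

Execution, op by op:
  [-25, -44, 40, -14] -> [-44, -25, -14, 40] -> [-44, -25, -14, 40] -> [-44, -25, -14] -> 2
  [-12, -4, 17, 9, -46, -35] -> [-46, -35, -12, -4, 9, 17] -> [-46, -35, -12, -4] -> [-46, -35, -12] -> 2
  [41, -31, 31, -15, 32, 45, -18] -> [-31, -18, -15, 31, 32, 41, 45] -> [-31, -18, -15, 31] -> [-31, -18, -15] -> 1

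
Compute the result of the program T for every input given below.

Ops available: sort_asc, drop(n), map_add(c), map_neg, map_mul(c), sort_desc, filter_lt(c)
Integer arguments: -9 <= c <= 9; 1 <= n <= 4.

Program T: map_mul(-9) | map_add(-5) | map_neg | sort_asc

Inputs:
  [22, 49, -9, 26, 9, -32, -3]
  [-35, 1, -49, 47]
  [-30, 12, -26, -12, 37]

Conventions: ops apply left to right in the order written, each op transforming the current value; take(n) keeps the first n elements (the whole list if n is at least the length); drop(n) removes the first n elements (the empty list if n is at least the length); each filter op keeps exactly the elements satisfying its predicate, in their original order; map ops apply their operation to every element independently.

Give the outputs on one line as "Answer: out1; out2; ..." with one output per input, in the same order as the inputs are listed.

Execution, op by op:
  [22, 49, -9, 26, 9, -32, -3] -> [-198, -441, 81, -234, -81, 288, 27] -> [-203, -446, 76, -239, -86, 283, 22] -> [203, 446, -76, 239, 86, -283, -22] -> [-283, -76, -22, 86, 203, 239, 446]
  [-35, 1, -49, 47] -> [315, -9, 441, -423] -> [310, -14, 436, -428] -> [-310, 14, -436, 428] -> [-436, -310, 14, 428]
  [-30, 12, -26, -12, 37] -> [270, -108, 234, 108, -333] -> [265, -113, 229, 103, -338] -> [-265, 113, -229, -103, 338] -> [-265, -229, -103, 113, 338]

[-283, -76, -22, 86, 203, 239, 446]; [-436, -310, 14, 428]; [-265, -229, -103, 113, 338]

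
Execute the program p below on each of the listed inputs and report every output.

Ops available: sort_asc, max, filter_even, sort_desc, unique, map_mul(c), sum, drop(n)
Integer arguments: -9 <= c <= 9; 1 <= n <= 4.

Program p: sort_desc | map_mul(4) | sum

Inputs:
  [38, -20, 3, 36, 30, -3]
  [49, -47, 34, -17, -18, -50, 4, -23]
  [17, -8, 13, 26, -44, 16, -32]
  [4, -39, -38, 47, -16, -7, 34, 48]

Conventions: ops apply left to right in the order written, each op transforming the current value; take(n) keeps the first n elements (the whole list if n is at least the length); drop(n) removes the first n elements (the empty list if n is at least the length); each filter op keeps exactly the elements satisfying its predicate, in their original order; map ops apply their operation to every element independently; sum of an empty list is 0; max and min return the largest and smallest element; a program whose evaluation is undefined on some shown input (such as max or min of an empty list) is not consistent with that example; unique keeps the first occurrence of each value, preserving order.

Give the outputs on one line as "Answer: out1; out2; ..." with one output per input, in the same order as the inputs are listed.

336; -272; -48; 132

Execution, op by op:
  [38, -20, 3, 36, 30, -3] -> [38, 36, 30, 3, -3, -20] -> [152, 144, 120, 12, -12, -80] -> 336
  [49, -47, 34, -17, -18, -50, 4, -23] -> [49, 34, 4, -17, -18, -23, -47, -50] -> [196, 136, 16, -68, -72, -92, -188, -200] -> -272
  [17, -8, 13, 26, -44, 16, -32] -> [26, 17, 16, 13, -8, -32, -44] -> [104, 68, 64, 52, -32, -128, -176] -> -48
  [4, -39, -38, 47, -16, -7, 34, 48] -> [48, 47, 34, 4, -7, -16, -38, -39] -> [192, 188, 136, 16, -28, -64, -152, -156] -> 132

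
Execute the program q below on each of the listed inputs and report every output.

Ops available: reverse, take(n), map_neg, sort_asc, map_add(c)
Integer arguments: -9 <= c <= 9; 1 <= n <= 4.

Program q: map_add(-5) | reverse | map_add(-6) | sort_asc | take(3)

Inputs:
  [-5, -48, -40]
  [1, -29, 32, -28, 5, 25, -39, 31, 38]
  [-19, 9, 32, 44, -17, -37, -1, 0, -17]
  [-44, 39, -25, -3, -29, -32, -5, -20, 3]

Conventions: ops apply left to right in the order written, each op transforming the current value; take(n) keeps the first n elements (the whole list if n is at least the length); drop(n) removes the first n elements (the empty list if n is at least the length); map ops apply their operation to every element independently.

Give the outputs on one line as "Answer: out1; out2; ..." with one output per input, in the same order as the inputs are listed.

[-59, -51, -16]; [-50, -40, -39]; [-48, -30, -28]; [-55, -43, -40]

Execution, op by op:
  [-5, -48, -40] -> [-10, -53, -45] -> [-45, -53, -10] -> [-51, -59, -16] -> [-59, -51, -16] -> [-59, -51, -16]
  [1, -29, 32, -28, 5, 25, -39, 31, 38] -> [-4, -34, 27, -33, 0, 20, -44, 26, 33] -> [33, 26, -44, 20, 0, -33, 27, -34, -4] -> [27, 20, -50, 14, -6, -39, 21, -40, -10] -> [-50, -40, -39, -10, -6, 14, 20, 21, 27] -> [-50, -40, -39]
  [-19, 9, 32, 44, -17, -37, -1, 0, -17] -> [-24, 4, 27, 39, -22, -42, -6, -5, -22] -> [-22, -5, -6, -42, -22, 39, 27, 4, -24] -> [-28, -11, -12, -48, -28, 33, 21, -2, -30] -> [-48, -30, -28, -28, -12, -11, -2, 21, 33] -> [-48, -30, -28]
  [-44, 39, -25, -3, -29, -32, -5, -20, 3] -> [-49, 34, -30, -8, -34, -37, -10, -25, -2] -> [-2, -25, -10, -37, -34, -8, -30, 34, -49] -> [-8, -31, -16, -43, -40, -14, -36, 28, -55] -> [-55, -43, -40, -36, -31, -16, -14, -8, 28] -> [-55, -43, -40]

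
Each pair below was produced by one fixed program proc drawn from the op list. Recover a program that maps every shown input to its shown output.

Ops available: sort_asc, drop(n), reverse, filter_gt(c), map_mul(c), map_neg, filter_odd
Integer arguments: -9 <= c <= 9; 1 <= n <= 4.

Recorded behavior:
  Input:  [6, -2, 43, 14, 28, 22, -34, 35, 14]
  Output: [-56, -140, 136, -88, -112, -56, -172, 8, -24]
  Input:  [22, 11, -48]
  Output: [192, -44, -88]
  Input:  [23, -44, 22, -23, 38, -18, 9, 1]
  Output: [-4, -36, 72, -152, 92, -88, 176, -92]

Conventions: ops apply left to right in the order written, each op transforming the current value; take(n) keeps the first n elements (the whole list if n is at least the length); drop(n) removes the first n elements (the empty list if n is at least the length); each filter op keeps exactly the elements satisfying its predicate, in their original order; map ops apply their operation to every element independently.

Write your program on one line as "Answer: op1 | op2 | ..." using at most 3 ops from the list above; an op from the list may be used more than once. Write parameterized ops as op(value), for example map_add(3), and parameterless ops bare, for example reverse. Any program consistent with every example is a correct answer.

reverse | map_mul(-4)

Check, running the answer program on each example:
  [6, -2, 43, 14, 28, 22, -34, 35, 14] -> [14, 35, -34, 22, 28, 14, 43, -2, 6] -> [-56, -140, 136, -88, -112, -56, -172, 8, -24]
  [22, 11, -48] -> [-48, 11, 22] -> [192, -44, -88]
  [23, -44, 22, -23, 38, -18, 9, 1] -> [1, 9, -18, 38, -23, 22, -44, 23] -> [-4, -36, 72, -152, 92, -88, 176, -92]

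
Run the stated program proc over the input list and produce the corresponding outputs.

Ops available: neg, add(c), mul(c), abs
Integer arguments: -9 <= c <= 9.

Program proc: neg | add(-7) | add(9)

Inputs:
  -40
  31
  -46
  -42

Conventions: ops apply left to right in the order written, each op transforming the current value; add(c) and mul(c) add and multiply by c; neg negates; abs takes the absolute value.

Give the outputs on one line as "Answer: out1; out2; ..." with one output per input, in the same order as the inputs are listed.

42; -29; 48; 44

Execution, op by op:
  -40 -> 40 -> 33 -> 42
  31 -> -31 -> -38 -> -29
  -46 -> 46 -> 39 -> 48
  -42 -> 42 -> 35 -> 44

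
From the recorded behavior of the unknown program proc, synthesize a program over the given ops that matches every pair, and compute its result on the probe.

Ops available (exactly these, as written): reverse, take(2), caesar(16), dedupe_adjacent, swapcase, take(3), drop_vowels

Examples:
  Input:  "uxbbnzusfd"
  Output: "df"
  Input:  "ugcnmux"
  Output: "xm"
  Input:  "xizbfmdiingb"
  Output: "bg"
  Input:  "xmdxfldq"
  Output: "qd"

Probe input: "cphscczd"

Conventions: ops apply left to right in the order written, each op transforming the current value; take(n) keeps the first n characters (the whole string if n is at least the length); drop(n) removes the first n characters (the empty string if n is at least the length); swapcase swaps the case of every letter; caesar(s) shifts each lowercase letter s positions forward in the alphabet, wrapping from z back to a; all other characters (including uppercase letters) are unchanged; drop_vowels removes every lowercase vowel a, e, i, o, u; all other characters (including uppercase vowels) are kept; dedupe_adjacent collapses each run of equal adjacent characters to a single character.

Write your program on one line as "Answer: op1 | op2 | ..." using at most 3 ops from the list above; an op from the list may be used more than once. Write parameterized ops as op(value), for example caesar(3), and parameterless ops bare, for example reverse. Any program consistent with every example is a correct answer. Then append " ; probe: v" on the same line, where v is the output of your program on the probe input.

reverse | drop_vowels | take(2) ; probe: "dz"

Check, running the answer program on each example:
  "uxbbnzusfd" -> "dfsuznbbxu" -> "dfsznbbx" -> "df"
  "ugcnmux" -> "xumncgu" -> "xmncg" -> "xm"
  "xizbfmdiingb" -> "bgniidmfbzix" -> "bgndmfbzx" -> "bg"
  "xmdxfldq" -> "qdlfxdmx" -> "qdlfxdmx" -> "qd"
  probe: "cphscczd" -> "dzccshpc" -> "dzccshpc" -> "dz"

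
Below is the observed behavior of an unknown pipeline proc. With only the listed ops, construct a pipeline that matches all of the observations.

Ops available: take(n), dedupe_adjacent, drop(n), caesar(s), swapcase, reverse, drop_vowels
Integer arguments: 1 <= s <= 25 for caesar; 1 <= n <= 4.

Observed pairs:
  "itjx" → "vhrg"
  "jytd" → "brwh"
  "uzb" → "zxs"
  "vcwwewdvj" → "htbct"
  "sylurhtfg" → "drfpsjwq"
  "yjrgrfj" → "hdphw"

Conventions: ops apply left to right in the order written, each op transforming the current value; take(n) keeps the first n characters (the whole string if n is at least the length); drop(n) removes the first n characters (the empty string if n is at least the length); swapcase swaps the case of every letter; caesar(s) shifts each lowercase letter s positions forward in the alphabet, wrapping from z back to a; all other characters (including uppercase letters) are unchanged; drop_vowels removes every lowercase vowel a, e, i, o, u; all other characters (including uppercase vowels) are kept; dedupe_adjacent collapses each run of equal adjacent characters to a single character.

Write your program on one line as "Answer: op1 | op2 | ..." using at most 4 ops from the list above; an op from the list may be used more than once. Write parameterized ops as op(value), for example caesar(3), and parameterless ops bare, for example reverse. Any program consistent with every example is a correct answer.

reverse | caesar(24) | drop_vowels | dedupe_adjacent

Check, running the answer program on each example:
  "itjx" -> "xjti" -> "vhrg" -> "vhrg" -> "vhrg"
  "jytd" -> "dtyj" -> "brwh" -> "brwh" -> "brwh"
  "uzb" -> "bzu" -> "zxs" -> "zxs" -> "zxs"
  "vcwwewdvj" -> "jvdwewwcv" -> "htbucuuat" -> "htbct" -> "htbct"
  "sylurhtfg" -> "gfthrulys" -> "edrfpsjwq" -> "drfpsjwq" -> "drfpsjwq"
  "yjrgrfj" -> "jfrgrjy" -> "hdpephw" -> "hdpphw" -> "hdphw"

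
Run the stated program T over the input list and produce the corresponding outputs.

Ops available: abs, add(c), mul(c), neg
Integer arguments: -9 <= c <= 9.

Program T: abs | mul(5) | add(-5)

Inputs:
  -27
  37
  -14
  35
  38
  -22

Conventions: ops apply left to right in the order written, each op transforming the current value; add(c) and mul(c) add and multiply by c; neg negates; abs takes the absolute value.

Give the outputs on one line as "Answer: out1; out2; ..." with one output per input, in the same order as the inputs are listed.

Execution, op by op:
  -27 -> 27 -> 135 -> 130
  37 -> 37 -> 185 -> 180
  -14 -> 14 -> 70 -> 65
  35 -> 35 -> 175 -> 170
  38 -> 38 -> 190 -> 185
  -22 -> 22 -> 110 -> 105

130; 180; 65; 170; 185; 105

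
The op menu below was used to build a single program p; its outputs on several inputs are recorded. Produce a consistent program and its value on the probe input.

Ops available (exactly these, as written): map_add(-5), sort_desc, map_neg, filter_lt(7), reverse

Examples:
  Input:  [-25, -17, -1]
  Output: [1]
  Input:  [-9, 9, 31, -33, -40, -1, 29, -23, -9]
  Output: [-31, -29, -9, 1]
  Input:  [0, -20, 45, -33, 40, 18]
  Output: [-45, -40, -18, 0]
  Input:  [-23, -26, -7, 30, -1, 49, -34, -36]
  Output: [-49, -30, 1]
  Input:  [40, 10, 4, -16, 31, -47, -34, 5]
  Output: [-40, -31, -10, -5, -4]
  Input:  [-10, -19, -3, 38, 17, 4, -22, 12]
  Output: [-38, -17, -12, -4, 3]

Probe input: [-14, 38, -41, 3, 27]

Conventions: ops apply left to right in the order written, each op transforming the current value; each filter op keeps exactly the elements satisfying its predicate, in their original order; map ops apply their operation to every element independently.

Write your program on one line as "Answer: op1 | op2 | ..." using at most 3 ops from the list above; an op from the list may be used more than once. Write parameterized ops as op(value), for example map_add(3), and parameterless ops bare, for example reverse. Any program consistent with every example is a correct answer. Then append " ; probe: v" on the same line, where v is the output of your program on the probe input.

sort_desc | map_neg | filter_lt(7) ; probe: [-38, -27, -3]

Check, running the answer program on each example:
  [-25, -17, -1] -> [-1, -17, -25] -> [1, 17, 25] -> [1]
  [-9, 9, 31, -33, -40, -1, 29, -23, -9] -> [31, 29, 9, -1, -9, -9, -23, -33, -40] -> [-31, -29, -9, 1, 9, 9, 23, 33, 40] -> [-31, -29, -9, 1]
  [0, -20, 45, -33, 40, 18] -> [45, 40, 18, 0, -20, -33] -> [-45, -40, -18, 0, 20, 33] -> [-45, -40, -18, 0]
  [-23, -26, -7, 30, -1, 49, -34, -36] -> [49, 30, -1, -7, -23, -26, -34, -36] -> [-49, -30, 1, 7, 23, 26, 34, 36] -> [-49, -30, 1]
  [40, 10, 4, -16, 31, -47, -34, 5] -> [40, 31, 10, 5, 4, -16, -34, -47] -> [-40, -31, -10, -5, -4, 16, 34, 47] -> [-40, -31, -10, -5, -4]
  [-10, -19, -3, 38, 17, 4, -22, 12] -> [38, 17, 12, 4, -3, -10, -19, -22] -> [-38, -17, -12, -4, 3, 10, 19, 22] -> [-38, -17, -12, -4, 3]
  probe: [-14, 38, -41, 3, 27] -> [38, 27, 3, -14, -41] -> [-38, -27, -3, 14, 41] -> [-38, -27, -3]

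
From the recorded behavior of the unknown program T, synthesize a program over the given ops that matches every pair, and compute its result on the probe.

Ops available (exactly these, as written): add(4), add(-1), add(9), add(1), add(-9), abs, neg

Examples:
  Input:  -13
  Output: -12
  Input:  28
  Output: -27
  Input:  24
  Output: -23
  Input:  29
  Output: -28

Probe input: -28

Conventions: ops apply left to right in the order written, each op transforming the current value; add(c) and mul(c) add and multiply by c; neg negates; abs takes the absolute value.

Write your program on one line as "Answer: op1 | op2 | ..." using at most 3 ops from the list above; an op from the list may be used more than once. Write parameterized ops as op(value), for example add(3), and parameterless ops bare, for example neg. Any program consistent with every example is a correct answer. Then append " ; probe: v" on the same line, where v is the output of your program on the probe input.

abs | add(-1) | neg ; probe: -27

Check, running the answer program on each example:
  -13 -> 13 -> 12 -> -12
  28 -> 28 -> 27 -> -27
  24 -> 24 -> 23 -> -23
  29 -> 29 -> 28 -> -28
  probe: -28 -> 28 -> 27 -> -27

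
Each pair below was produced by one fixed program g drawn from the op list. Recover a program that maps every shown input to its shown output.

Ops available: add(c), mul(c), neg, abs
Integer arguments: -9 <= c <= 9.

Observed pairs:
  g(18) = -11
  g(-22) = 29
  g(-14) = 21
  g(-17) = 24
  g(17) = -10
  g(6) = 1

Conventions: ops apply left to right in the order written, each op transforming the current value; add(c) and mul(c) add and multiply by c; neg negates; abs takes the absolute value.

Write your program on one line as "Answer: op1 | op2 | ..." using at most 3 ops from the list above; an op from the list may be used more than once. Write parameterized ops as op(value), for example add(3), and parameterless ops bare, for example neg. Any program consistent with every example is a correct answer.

add(-7) | neg

Check, running the answer program on each example:
  18 -> 11 -> -11
  -22 -> -29 -> 29
  -14 -> -21 -> 21
  -17 -> -24 -> 24
  17 -> 10 -> -10
  6 -> -1 -> 1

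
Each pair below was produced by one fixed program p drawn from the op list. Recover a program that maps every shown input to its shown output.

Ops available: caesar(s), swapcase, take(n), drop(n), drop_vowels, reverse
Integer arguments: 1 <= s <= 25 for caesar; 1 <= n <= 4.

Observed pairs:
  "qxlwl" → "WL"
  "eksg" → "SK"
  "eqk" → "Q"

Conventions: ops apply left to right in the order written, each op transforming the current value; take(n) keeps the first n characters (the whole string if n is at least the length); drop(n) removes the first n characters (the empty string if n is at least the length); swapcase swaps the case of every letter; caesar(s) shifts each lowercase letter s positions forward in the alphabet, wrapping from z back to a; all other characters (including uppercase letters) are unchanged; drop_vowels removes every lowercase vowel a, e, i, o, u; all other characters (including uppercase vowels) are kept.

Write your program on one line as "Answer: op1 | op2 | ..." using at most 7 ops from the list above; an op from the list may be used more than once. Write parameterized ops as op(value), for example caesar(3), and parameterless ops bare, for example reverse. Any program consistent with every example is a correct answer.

reverse | drop(1) | take(3) | drop_vowels | swapcase | take(2)

Check, running the answer program on each example:
  "qxlwl" -> "lwlxq" -> "wlxq" -> "wlx" -> "wlx" -> "WLX" -> "WL"
  "eksg" -> "gske" -> "ske" -> "ske" -> "sk" -> "SK" -> "SK"
  "eqk" -> "kqe" -> "qe" -> "qe" -> "q" -> "Q" -> "Q"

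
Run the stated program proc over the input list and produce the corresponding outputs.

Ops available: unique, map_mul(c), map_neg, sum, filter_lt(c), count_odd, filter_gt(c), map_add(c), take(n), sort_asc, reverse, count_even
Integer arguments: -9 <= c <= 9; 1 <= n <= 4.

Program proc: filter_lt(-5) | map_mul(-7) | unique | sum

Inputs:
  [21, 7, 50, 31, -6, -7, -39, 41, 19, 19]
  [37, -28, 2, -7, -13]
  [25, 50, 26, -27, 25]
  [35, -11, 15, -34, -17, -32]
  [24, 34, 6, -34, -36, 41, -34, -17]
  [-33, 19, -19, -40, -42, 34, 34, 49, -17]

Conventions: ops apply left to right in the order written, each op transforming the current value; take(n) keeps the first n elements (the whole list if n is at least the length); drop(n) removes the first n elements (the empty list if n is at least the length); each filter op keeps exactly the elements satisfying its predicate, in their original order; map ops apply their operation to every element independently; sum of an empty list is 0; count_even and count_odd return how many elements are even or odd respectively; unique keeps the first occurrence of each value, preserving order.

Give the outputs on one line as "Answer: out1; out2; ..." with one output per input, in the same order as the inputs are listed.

364; 336; 189; 658; 609; 1057

Execution, op by op:
  [21, 7, 50, 31, -6, -7, -39, 41, 19, 19] -> [-6, -7, -39] -> [42, 49, 273] -> [42, 49, 273] -> 364
  [37, -28, 2, -7, -13] -> [-28, -7, -13] -> [196, 49, 91] -> [196, 49, 91] -> 336
  [25, 50, 26, -27, 25] -> [-27] -> [189] -> [189] -> 189
  [35, -11, 15, -34, -17, -32] -> [-11, -34, -17, -32] -> [77, 238, 119, 224] -> [77, 238, 119, 224] -> 658
  [24, 34, 6, -34, -36, 41, -34, -17] -> [-34, -36, -34, -17] -> [238, 252, 238, 119] -> [238, 252, 119] -> 609
  [-33, 19, -19, -40, -42, 34, 34, 49, -17] -> [-33, -19, -40, -42, -17] -> [231, 133, 280, 294, 119] -> [231, 133, 280, 294, 119] -> 1057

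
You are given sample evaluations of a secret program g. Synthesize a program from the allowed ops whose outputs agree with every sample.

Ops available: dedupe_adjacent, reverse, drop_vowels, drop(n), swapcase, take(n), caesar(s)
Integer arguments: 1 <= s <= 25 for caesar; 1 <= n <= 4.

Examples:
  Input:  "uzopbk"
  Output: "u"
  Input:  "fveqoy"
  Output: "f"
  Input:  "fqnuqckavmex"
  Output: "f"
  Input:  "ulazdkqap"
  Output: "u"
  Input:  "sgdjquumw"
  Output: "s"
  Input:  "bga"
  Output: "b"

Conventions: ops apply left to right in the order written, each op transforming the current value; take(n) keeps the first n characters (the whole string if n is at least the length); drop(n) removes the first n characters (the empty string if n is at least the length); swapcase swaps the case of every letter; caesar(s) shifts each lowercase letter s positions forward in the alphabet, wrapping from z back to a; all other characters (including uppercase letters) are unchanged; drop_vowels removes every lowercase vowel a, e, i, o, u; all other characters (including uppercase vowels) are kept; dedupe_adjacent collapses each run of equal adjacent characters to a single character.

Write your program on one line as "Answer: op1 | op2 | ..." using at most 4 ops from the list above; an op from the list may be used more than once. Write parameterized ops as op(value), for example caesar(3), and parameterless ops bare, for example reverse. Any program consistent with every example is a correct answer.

take(2) | swapcase | take(1) | swapcase

Check, running the answer program on each example:
  "uzopbk" -> "uz" -> "UZ" -> "U" -> "u"
  "fveqoy" -> "fv" -> "FV" -> "F" -> "f"
  "fqnuqckavmex" -> "fq" -> "FQ" -> "F" -> "f"
  "ulazdkqap" -> "ul" -> "UL" -> "U" -> "u"
  "sgdjquumw" -> "sg" -> "SG" -> "S" -> "s"
  "bga" -> "bg" -> "BG" -> "B" -> "b"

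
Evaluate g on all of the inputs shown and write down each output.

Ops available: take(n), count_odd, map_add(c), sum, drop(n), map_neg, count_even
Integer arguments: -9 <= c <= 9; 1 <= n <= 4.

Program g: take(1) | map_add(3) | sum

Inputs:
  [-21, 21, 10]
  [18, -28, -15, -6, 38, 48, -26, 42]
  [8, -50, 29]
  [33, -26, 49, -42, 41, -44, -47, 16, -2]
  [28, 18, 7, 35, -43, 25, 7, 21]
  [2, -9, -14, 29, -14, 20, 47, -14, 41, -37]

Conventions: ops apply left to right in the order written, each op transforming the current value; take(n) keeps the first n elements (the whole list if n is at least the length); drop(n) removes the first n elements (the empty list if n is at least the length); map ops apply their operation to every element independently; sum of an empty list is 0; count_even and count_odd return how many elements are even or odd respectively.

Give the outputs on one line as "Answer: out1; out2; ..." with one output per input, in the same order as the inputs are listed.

-18; 21; 11; 36; 31; 5

Execution, op by op:
  [-21, 21, 10] -> [-21] -> [-18] -> -18
  [18, -28, -15, -6, 38, 48, -26, 42] -> [18] -> [21] -> 21
  [8, -50, 29] -> [8] -> [11] -> 11
  [33, -26, 49, -42, 41, -44, -47, 16, -2] -> [33] -> [36] -> 36
  [28, 18, 7, 35, -43, 25, 7, 21] -> [28] -> [31] -> 31
  [2, -9, -14, 29, -14, 20, 47, -14, 41, -37] -> [2] -> [5] -> 5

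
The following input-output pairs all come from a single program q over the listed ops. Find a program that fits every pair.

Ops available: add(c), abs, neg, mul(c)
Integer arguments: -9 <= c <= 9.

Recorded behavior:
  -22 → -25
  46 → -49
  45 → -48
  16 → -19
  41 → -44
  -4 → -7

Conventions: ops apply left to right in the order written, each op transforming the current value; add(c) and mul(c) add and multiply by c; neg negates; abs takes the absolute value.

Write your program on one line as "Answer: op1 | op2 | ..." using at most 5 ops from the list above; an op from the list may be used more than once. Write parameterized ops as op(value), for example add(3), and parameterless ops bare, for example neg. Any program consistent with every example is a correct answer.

neg | abs | neg | add(-3)

Check, running the answer program on each example:
  -22 -> 22 -> 22 -> -22 -> -25
  46 -> -46 -> 46 -> -46 -> -49
  45 -> -45 -> 45 -> -45 -> -48
  16 -> -16 -> 16 -> -16 -> -19
  41 -> -41 -> 41 -> -41 -> -44
  -4 -> 4 -> 4 -> -4 -> -7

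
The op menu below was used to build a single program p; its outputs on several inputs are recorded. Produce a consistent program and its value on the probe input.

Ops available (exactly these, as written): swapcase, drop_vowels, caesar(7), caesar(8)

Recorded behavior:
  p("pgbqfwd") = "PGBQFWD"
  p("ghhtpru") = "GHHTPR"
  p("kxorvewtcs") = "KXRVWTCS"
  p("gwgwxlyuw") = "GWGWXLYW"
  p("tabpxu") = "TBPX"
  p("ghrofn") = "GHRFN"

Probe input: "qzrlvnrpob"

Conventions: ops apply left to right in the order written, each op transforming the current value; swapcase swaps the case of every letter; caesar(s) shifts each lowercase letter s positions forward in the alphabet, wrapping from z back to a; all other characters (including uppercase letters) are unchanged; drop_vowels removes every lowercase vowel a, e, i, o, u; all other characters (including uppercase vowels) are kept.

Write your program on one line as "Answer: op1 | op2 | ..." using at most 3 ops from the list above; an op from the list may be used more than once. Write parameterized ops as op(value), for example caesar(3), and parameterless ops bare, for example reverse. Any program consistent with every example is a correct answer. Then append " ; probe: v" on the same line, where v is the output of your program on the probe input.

drop_vowels | swapcase ; probe: "QZRLVNRPB"

Check, running the answer program on each example:
  "pgbqfwd" -> "pgbqfwd" -> "PGBQFWD"
  "ghhtpru" -> "ghhtpr" -> "GHHTPR"
  "kxorvewtcs" -> "kxrvwtcs" -> "KXRVWTCS"
  "gwgwxlyuw" -> "gwgwxlyw" -> "GWGWXLYW"
  "tabpxu" -> "tbpx" -> "TBPX"
  "ghrofn" -> "ghrfn" -> "GHRFN"
  probe: "qzrlvnrpob" -> "qzrlvnrpb" -> "QZRLVNRPB"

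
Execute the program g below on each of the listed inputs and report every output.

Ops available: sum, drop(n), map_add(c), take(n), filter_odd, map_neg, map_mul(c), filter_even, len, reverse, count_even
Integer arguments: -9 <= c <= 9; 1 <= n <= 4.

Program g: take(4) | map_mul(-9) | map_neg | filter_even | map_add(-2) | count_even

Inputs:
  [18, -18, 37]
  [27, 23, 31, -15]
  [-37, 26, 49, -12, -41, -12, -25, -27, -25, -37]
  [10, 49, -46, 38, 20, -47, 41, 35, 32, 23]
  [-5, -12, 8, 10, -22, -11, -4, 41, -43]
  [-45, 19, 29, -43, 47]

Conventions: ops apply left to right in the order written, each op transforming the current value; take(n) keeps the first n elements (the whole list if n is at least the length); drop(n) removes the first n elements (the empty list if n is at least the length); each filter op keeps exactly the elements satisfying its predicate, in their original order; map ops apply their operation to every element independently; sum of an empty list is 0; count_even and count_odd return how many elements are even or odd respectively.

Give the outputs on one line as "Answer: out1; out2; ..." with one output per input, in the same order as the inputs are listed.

2; 0; 2; 3; 3; 0

Execution, op by op:
  [18, -18, 37] -> [18, -18, 37] -> [-162, 162, -333] -> [162, -162, 333] -> [162, -162] -> [160, -164] -> 2
  [27, 23, 31, -15] -> [27, 23, 31, -15] -> [-243, -207, -279, 135] -> [243, 207, 279, -135] -> [] -> [] -> 0
  [-37, 26, 49, -12, -41, -12, -25, -27, -25, -37] -> [-37, 26, 49, -12] -> [333, -234, -441, 108] -> [-333, 234, 441, -108] -> [234, -108] -> [232, -110] -> 2
  [10, 49, -46, 38, 20, -47, 41, 35, 32, 23] -> [10, 49, -46, 38] -> [-90, -441, 414, -342] -> [90, 441, -414, 342] -> [90, -414, 342] -> [88, -416, 340] -> 3
  [-5, -12, 8, 10, -22, -11, -4, 41, -43] -> [-5, -12, 8, 10] -> [45, 108, -72, -90] -> [-45, -108, 72, 90] -> [-108, 72, 90] -> [-110, 70, 88] -> 3
  [-45, 19, 29, -43, 47] -> [-45, 19, 29, -43] -> [405, -171, -261, 387] -> [-405, 171, 261, -387] -> [] -> [] -> 0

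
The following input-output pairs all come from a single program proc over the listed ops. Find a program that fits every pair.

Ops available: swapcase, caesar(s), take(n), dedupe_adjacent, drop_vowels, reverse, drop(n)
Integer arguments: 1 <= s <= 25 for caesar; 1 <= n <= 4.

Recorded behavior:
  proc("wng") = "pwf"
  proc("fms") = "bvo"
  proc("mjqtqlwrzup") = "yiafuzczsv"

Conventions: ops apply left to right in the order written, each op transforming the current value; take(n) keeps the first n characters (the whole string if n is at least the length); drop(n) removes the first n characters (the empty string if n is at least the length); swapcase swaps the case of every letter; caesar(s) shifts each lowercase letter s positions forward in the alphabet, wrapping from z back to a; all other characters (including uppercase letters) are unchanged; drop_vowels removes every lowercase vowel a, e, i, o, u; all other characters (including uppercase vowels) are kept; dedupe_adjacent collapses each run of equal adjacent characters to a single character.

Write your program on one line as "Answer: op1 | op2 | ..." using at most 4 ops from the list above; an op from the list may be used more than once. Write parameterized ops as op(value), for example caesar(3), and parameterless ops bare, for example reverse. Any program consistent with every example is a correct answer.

drop_vowels | reverse | caesar(9)

Check, running the answer program on each example:
  "wng" -> "wng" -> "gnw" -> "pwf"
  "fms" -> "fms" -> "smf" -> "bvo"
  "mjqtqlwrzup" -> "mjqtqlwrzp" -> "pzrwlqtqjm" -> "yiafuzczsv"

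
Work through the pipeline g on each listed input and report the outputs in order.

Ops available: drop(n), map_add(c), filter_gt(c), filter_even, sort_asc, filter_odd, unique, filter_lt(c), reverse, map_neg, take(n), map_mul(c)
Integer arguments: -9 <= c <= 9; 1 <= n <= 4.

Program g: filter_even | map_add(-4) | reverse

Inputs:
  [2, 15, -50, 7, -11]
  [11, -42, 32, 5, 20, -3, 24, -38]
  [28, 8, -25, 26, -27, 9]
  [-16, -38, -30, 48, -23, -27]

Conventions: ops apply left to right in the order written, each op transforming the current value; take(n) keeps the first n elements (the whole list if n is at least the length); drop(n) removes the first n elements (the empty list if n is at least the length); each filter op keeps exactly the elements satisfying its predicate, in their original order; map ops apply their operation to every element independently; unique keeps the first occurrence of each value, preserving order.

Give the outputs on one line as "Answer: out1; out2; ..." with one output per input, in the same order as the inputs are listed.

[-54, -2]; [-42, 20, 16, 28, -46]; [22, 4, 24]; [44, -34, -42, -20]

Execution, op by op:
  [2, 15, -50, 7, -11] -> [2, -50] -> [-2, -54] -> [-54, -2]
  [11, -42, 32, 5, 20, -3, 24, -38] -> [-42, 32, 20, 24, -38] -> [-46, 28, 16, 20, -42] -> [-42, 20, 16, 28, -46]
  [28, 8, -25, 26, -27, 9] -> [28, 8, 26] -> [24, 4, 22] -> [22, 4, 24]
  [-16, -38, -30, 48, -23, -27] -> [-16, -38, -30, 48] -> [-20, -42, -34, 44] -> [44, -34, -42, -20]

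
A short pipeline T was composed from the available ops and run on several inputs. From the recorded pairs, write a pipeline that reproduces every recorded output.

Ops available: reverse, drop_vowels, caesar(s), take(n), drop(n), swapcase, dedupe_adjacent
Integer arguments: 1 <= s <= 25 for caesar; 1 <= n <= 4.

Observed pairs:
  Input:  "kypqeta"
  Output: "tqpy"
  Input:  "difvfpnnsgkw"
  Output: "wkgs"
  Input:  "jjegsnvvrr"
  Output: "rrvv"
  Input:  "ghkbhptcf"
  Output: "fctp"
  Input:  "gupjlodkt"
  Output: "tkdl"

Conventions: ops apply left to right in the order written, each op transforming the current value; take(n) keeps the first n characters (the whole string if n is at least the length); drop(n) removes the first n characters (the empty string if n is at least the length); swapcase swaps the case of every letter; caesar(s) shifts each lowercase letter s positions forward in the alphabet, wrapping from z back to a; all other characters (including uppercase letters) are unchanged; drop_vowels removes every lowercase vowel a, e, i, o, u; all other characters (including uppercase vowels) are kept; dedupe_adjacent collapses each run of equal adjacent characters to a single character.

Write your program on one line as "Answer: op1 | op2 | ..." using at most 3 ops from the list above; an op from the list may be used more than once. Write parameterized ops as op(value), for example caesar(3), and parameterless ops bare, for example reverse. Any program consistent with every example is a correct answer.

reverse | drop_vowels | take(4)

Check, running the answer program on each example:
  "kypqeta" -> "ateqpyk" -> "tqpyk" -> "tqpy"
  "difvfpnnsgkw" -> "wkgsnnpfvfid" -> "wkgsnnpfvfd" -> "wkgs"
  "jjegsnvvrr" -> "rrvvnsgejj" -> "rrvvnsgjj" -> "rrvv"
  "ghkbhptcf" -> "fctphbkhg" -> "fctphbkhg" -> "fctp"
  "gupjlodkt" -> "tkdoljpug" -> "tkdljpg" -> "tkdl"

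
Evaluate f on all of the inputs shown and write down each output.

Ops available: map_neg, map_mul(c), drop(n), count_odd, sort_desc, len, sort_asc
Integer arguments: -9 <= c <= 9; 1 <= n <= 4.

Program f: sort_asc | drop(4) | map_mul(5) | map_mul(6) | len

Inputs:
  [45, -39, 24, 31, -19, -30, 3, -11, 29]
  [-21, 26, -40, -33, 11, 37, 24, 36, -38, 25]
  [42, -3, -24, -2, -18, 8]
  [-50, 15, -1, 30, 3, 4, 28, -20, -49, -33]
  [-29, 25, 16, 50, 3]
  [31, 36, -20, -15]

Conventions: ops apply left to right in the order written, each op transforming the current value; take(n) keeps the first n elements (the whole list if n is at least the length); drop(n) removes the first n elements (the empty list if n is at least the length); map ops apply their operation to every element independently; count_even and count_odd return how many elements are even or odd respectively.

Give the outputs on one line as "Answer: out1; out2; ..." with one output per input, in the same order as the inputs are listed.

Execution, op by op:
  [45, -39, 24, 31, -19, -30, 3, -11, 29] -> [-39, -30, -19, -11, 3, 24, 29, 31, 45] -> [3, 24, 29, 31, 45] -> [15, 120, 145, 155, 225] -> [90, 720, 870, 930, 1350] -> 5
  [-21, 26, -40, -33, 11, 37, 24, 36, -38, 25] -> [-40, -38, -33, -21, 11, 24, 25, 26, 36, 37] -> [11, 24, 25, 26, 36, 37] -> [55, 120, 125, 130, 180, 185] -> [330, 720, 750, 780, 1080, 1110] -> 6
  [42, -3, -24, -2, -18, 8] -> [-24, -18, -3, -2, 8, 42] -> [8, 42] -> [40, 210] -> [240, 1260] -> 2
  [-50, 15, -1, 30, 3, 4, 28, -20, -49, -33] -> [-50, -49, -33, -20, -1, 3, 4, 15, 28, 30] -> [-1, 3, 4, 15, 28, 30] -> [-5, 15, 20, 75, 140, 150] -> [-30, 90, 120, 450, 840, 900] -> 6
  [-29, 25, 16, 50, 3] -> [-29, 3, 16, 25, 50] -> [50] -> [250] -> [1500] -> 1
  [31, 36, -20, -15] -> [-20, -15, 31, 36] -> [] -> [] -> [] -> 0

5; 6; 2; 6; 1; 0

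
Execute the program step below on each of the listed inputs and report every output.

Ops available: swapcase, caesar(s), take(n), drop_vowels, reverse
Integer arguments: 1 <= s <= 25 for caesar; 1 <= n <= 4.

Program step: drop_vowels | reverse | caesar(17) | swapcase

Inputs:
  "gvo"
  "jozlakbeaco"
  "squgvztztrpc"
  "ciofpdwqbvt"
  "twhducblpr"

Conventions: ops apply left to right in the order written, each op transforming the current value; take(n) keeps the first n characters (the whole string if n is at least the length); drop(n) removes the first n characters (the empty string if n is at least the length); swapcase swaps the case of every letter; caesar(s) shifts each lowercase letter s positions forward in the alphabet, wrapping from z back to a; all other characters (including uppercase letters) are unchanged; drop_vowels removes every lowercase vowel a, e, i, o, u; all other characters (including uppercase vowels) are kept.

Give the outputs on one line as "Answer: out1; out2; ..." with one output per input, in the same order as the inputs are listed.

Execution, op by op:
  "gvo" -> "gv" -> "vg" -> "mx" -> "MX"
  "jozlakbeaco" -> "jzlkbc" -> "cbklzj" -> "tsbcqa" -> "TSBCQA"
  "squgvztztrpc" -> "sqgvztztrpc" -> "cprtztzvgqs" -> "tgikqkqmxhj" -> "TGIKQKQMXHJ"
  "ciofpdwqbvt" -> "cfpdwqbvt" -> "tvbqwdpfc" -> "kmshnugwt" -> "KMSHNUGWT"
  "twhducblpr" -> "twhdcblpr" -> "rplbcdhwt" -> "igcstuynk" -> "IGCSTUYNK"

"MX"; "TSBCQA"; "TGIKQKQMXHJ"; "KMSHNUGWT"; "IGCSTUYNK"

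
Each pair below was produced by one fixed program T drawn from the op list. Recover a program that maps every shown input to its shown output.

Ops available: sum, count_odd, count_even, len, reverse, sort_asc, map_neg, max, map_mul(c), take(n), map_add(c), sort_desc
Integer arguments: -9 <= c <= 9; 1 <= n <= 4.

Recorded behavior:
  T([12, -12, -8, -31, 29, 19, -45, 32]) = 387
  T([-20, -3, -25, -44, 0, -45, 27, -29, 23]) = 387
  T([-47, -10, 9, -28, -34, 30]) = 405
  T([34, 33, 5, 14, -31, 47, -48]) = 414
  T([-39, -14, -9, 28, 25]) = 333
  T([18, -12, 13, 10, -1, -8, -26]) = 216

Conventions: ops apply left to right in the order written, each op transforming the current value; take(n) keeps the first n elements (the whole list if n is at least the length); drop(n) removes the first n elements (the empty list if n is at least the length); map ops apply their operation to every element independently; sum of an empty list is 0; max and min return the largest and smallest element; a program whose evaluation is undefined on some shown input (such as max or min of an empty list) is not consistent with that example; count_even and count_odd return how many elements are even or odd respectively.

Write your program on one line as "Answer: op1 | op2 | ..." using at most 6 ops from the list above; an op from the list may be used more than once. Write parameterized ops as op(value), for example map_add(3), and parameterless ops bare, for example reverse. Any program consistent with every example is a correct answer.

map_add(2) | sort_asc | map_mul(9) | map_neg | take(1) | sum

Check, running the answer program on each example:
  [12, -12, -8, -31, 29, 19, -45, 32] -> [14, -10, -6, -29, 31, 21, -43, 34] -> [-43, -29, -10, -6, 14, 21, 31, 34] -> [-387, -261, -90, -54, 126, 189, 279, 306] -> [387, 261, 90, 54, -126, -189, -279, -306] -> [387] -> 387
  [-20, -3, -25, -44, 0, -45, 27, -29, 23] -> [-18, -1, -23, -42, 2, -43, 29, -27, 25] -> [-43, -42, -27, -23, -18, -1, 2, 25, 29] -> [-387, -378, -243, -207, -162, -9, 18, 225, 261] -> [387, 378, 243, 207, 162, 9, -18, -225, -261] -> [387] -> 387
  [-47, -10, 9, -28, -34, 30] -> [-45, -8, 11, -26, -32, 32] -> [-45, -32, -26, -8, 11, 32] -> [-405, -288, -234, -72, 99, 288] -> [405, 288, 234, 72, -99, -288] -> [405] -> 405
  [34, 33, 5, 14, -31, 47, -48] -> [36, 35, 7, 16, -29, 49, -46] -> [-46, -29, 7, 16, 35, 36, 49] -> [-414, -261, 63, 144, 315, 324, 441] -> [414, 261, -63, -144, -315, -324, -441] -> [414] -> 414
  [-39, -14, -9, 28, 25] -> [-37, -12, -7, 30, 27] -> [-37, -12, -7, 27, 30] -> [-333, -108, -63, 243, 270] -> [333, 108, 63, -243, -270] -> [333] -> 333
  [18, -12, 13, 10, -1, -8, -26] -> [20, -10, 15, 12, 1, -6, -24] -> [-24, -10, -6, 1, 12, 15, 20] -> [-216, -90, -54, 9, 108, 135, 180] -> [216, 90, 54, -9, -108, -135, -180] -> [216] -> 216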